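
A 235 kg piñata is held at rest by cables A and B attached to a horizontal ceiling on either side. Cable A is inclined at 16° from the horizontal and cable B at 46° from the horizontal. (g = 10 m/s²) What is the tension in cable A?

T_A ≈ 1850 N

Weight W = 235 × 10 = 2350 N acts straight down.
Horizontal: T_A cos 16° = T_B cos 46°  →  T_B = 1.384 T_A.
Vertical: T_A sin 16° + T_B sin 46° = 2350.
Substituting the horizontal relation into the vertical equation gives 1.271 T_A = 2350, so T_A = 1849 N.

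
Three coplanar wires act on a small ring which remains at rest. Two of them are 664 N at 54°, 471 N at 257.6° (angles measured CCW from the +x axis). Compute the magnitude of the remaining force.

Sum the known components: ΣF_x = 289.1 N, ΣF_y = 77.17 N.
For equilibrium the remaining force must supply (−ΣF_x, −ΣF_y) = (-289.1, -77.17) N.
Magnitude = √((-289.1)² + (-77.17)²) = 299.3 N; direction = atan2(-77.17, -289.1) = 194.9°.

F ≈ 299 N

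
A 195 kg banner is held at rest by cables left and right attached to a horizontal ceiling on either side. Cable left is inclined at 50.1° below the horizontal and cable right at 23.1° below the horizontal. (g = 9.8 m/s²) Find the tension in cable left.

T_left ≈ 1840 N

Weight W = 195 × 9.8 = 1911 N acts straight down.
Horizontal: T_left cos 50.1° = T_right cos 23.1°  →  T_right = 0.6974 T_left.
Vertical: T_left sin 50.1° + T_right sin 23.1° = 1911.
Substituting the horizontal relation into the vertical equation gives 1.041 T_left = 1911, so T_left = 1836 N.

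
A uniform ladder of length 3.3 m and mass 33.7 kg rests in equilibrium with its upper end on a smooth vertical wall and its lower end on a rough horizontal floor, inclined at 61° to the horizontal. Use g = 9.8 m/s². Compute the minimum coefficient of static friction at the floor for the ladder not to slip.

μ_min ≈ 0.277

ΣF_y = 0: N_floor = 33.7×9.8 = 330.26 N.
Torques about the foot: N_wall · 3.3 sin 61° = 33.7×9.8×1.65 cos 61° → N_wall = 91.533 N.
ΣF_x = 0: f_floor = N_wall = 91.533 N.
μ_min = f_floor / N_floor = 91.533 / 330.26 = 0.2772.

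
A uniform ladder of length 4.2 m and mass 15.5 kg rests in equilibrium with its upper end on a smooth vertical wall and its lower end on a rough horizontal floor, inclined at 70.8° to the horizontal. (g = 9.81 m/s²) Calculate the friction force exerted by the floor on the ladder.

Torques about the foot: N_wall · 4.2 sin 70.8° = 15.5×9.81×2.1 cos 70.8° → N_wall = 26.476 N.
ΣF_x = 0: f_floor = N_wall = 26.476 N.

f ≈ 26.5 N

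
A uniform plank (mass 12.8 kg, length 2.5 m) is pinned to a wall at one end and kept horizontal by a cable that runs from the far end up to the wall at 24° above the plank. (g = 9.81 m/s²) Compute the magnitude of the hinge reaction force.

|H| ≈ 154 N

Take torques about the hinge: T sin 24° · 2.5 = 12.8×9.81×1.25 = 156.96 N·m.
So T = 156.96 / (0.4067 × 2.5) = 154.36 N.
ΣF_x = 0: H_x = T cos 24° = 141.02 N.
ΣF_y = 0: H_y = (12.8×9.81) − T sin 24° = 125.57 − 62.784 = 62.784 N.
|H| = √(H_x² + H_y²) = √((141.02)² + (62.784)²) = 154.36 N.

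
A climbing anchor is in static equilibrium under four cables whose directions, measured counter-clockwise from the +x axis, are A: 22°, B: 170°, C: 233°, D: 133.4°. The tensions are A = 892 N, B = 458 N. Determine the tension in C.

T_C ≈ 565 N

Resolve: ΣF_x = 892 cos 22° + 458 cos 170° + T_C cos 233° + T_D cos 133.4° = 0.
        ΣF_y = 892 sin 22° + 458 sin 170° + T_C sin 233° + T_D sin 133.4° = 0.
The known terms sum to (376, 413.7) N, so -0.6018 T_C − 0.6871 T_D = -376 and -0.7986 T_C + 0.7266 T_D = -413.7.
Solving simultaneously: T_C = 565.3 N, T_D = 52.06 N.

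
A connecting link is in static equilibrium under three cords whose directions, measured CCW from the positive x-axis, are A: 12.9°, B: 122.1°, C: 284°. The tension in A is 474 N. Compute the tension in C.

T_C ≈ 1440 N

Resolve: ΣF_x = 474 cos 12.9° + T_B cos 122.1° + T_C cos 284° = 0.
        ΣF_y = 474 sin 12.9° + T_B sin 122.1° + T_C sin 284° = 0.
The known terms sum to (462, 105.8) N, so -0.5314 T_B + 0.2419 T_C = -462 and 0.8471 T_B − 0.9703 T_C = -105.8.
Solving simultaneously: T_B = 1525 N, T_C = 1441 N.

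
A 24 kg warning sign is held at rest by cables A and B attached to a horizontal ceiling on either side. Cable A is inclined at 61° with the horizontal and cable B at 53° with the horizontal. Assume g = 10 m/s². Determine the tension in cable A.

T_A ≈ 158 N

Weight W = 24 × 10 = 240 N acts straight down.
Horizontal: T_A cos 61° = T_B cos 53°  →  T_B = 0.8056 T_A.
Vertical: T_A sin 61° + T_B sin 53° = 240.
Substituting the horizontal relation into the vertical equation gives 1.518 T_A = 240, so T_A = 158.1 N.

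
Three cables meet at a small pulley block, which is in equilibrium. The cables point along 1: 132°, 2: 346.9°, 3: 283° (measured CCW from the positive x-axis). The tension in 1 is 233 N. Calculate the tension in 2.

Resolve: ΣF_x = 233 cos 132° + T_2 cos 346.9° + T_3 cos 283° = 0.
        ΣF_y = 233 sin 132° + T_2 sin 346.9° + T_3 sin 283° = 0.
The known terms sum to (-155.9, 173.2) N, so 0.9740 T_2 + 0.2250 T_3 = 155.9 and -0.2267 T_2 − 0.9744 T_3 = -173.2.
Solving simultaneously: T_2 = 125.8 N, T_3 = 148.4 N.

T_2 ≈ 126 N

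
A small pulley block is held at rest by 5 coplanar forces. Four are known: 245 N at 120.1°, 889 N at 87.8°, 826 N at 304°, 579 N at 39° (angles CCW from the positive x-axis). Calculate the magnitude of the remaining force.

F ≈ 1130 N

Sum the known components: ΣF_x = 823.1 N, ΣF_y = 779.9 N.
For equilibrium the remaining force must supply (−ΣF_x, −ΣF_y) = (-823.1, -779.9) N.
Magnitude = √((-823.1)² + (-779.9)²) = 1134 N; direction = atan2(-779.9, -823.1) = 223.5°.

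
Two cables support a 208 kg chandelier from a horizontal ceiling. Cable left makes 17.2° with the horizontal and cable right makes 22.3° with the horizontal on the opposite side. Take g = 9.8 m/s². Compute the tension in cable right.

T_right ≈ 3060 N

Weight W = 208 × 9.8 = 2038 N acts straight down.
Horizontal: T_left cos 17.2° = T_right cos 22.3°  →  T_left = 0.9685 T_right.
Vertical: T_left sin 17.2° + T_right sin 22.3° = 2038.
Substituting the horizontal relation into the vertical equation gives 0.6659 T_right = 2038, so T_right = 3061 N.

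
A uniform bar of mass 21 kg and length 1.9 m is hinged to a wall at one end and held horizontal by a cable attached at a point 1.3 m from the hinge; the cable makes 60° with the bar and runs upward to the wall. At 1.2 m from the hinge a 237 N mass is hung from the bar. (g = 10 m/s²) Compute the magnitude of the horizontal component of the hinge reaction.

H_x ≈ 215 N

Take torques about the hinge: T sin 60° · 1.3 = 21×10×0.95 + 237×1.2 = 483.9 N·m.
So T = 483.9 / (0.8660 × 1.3) = 429.82 N.
ΣF_x = 0: H_x = T cos 60° = 214.91 N.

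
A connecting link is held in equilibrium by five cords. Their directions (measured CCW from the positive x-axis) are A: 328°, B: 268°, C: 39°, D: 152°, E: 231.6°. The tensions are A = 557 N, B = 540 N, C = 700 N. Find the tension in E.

Resolve: ΣF_x = 557 cos 328° + 540 cos 268° + 700 cos 39° + T_D cos 152° + T_E cos 231.6° = 0.
        ΣF_y = 557 sin 328° + 540 sin 268° + 700 sin 39° + T_D sin 152° + T_E sin 231.6° = 0.
The known terms sum to (997.5, -394.3) N, so -0.8829 T_D − 0.6211 T_E = -997.5 and 0.4695 T_D − 0.7837 T_E = 394.3.
Solving simultaneously: T_D = 1044 N, T_E = 122.2 N.

T_E ≈ 122 N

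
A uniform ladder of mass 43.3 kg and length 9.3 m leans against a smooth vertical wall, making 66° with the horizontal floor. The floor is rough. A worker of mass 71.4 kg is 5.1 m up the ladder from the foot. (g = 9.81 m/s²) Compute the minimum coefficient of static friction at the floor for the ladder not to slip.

ΣF_y = 0: N_floor = 43.3×9.81 + 71.4×9.81 = 1125.2 N.
Torques about the foot: N_wall · 9.3 sin 66° = 43.3×9.81×4.65 cos 66° + 71.4×9.81×5.1 cos 66° → N_wall = 265.58 N.
ΣF_x = 0: f_floor = N_wall = 265.58 N.
μ_min = f_floor / N_floor = 265.58 / 1125.2 = 0.236.

μ_min ≈ 0.236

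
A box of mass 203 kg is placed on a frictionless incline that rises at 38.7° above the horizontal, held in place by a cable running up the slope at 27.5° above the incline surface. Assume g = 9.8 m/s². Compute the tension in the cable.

T ≈ 1400 N

Take axes along and perpendicular to the incline. Weight components: W sin 38.7° = 1244 N down-slope, W cos 38.7° = 1553 N into the surface.
Along incline: T cos 27.5° = W sin 38.7° → T = 1402 N.
Perpendicular: N = W cos 38.7° − T sin 27.5° = 905.1 N.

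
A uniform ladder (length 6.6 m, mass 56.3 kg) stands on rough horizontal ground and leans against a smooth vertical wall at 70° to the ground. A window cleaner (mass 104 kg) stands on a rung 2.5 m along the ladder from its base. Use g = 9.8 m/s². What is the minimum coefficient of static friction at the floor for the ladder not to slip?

ΣF_y = 0: N_floor = 56.3×9.8 + 104×9.8 = 1570.9 N.
Torques about the foot: N_wall · 6.6 sin 70° = 56.3×9.8×3.3 cos 70° + 104×9.8×2.5 cos 70° → N_wall = 240.92 N.
ΣF_x = 0: f_floor = N_wall = 240.92 N.
μ_min = f_floor / N_floor = 240.92 / 1570.9 = 0.1534.

μ_min ≈ 0.153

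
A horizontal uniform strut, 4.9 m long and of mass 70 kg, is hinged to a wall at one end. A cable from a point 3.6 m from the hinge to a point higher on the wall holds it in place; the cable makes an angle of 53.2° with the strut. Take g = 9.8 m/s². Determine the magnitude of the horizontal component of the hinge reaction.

H_x ≈ 349 N

Take torques about the hinge: T sin 53.2° · 3.6 = 70×9.8×2.45 = 1680.7 N·m.
So T = 1680.7 / (0.8007 × 3.6) = 583.04 N.
ΣF_x = 0: H_x = T cos 53.2° = 349.26 N.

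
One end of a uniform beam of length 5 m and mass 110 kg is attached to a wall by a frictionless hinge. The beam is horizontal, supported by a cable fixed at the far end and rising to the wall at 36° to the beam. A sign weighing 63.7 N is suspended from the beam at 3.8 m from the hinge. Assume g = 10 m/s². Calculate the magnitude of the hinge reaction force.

Take torques about the hinge: T sin 36° · 5 = 110×10×2.5 + 63.7×3.8 = 2992.1 N·m.
So T = 2992.1 / (0.5878 × 5) = 1018.1 N.
ΣF_x = 0: H_x = T cos 36° = 823.64 N.
ΣF_y = 0: H_y = (110×10 + 63.7) − T sin 36° = 1163.7 − 598.41 = 565.29 N.
|H| = √(H_x² + H_y²) = √((823.64)² + (565.29)²) = 998.97 N.

|H| ≈ 999 N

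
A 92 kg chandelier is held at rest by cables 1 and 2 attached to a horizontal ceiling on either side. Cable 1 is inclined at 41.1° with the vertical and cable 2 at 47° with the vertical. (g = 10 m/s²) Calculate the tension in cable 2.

T_2 ≈ 605 N

Angles from the horizontal: cable 1 is 90° − 41.1° = 48.9°, cable 2 is 90° − 47° = 43°.
Weight W = 92 × 10 = 920 N acts straight down.
Horizontal: T_1 cos 48.9° = T_2 cos 43°  →  T_1 = 1.113 T_2.
Vertical: T_1 sin 48.9° + T_2 sin 43° = 920.
Substituting the horizontal relation into the vertical equation gives 1.52 T_2 = 920, so T_2 = 605.1 N.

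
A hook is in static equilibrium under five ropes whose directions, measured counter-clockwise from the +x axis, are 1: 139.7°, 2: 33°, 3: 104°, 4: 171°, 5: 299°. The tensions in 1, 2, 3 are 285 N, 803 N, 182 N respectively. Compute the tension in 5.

Resolve: ΣF_x = 285 cos 139.7° + 803 cos 33° + 182 cos 104° + T_4 cos 171° + T_5 cos 299° = 0.
        ΣF_y = 285 sin 139.7° + 803 sin 33° + 182 sin 104° + T_4 sin 171° + T_5 sin 299° = 0.
The known terms sum to (412.1, 798.3) N, so -0.9877 T_4 + 0.4848 T_5 = -412.1 and 0.1564 T_4 − 0.8746 T_5 = -798.3.
Solving simultaneously: T_4 = 948.5 N, T_5 = 1082 N.

T_5 ≈ 1080 N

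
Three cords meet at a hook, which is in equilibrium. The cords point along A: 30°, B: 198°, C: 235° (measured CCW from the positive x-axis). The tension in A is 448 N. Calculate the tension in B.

Resolve: ΣF_x = 448 cos 30° + T_B cos 198° + T_C cos 235° = 0.
        ΣF_y = 448 sin 30° + T_B sin 198° + T_C sin 235° = 0.
The known terms sum to (388, 224) N, so -0.9511 T_B − 0.5736 T_C = -388 and -0.3090 T_B − 0.8192 T_C = -224.
Solving simultaneously: T_B = 314.6 N, T_C = 154.8 N.

T_B ≈ 315 N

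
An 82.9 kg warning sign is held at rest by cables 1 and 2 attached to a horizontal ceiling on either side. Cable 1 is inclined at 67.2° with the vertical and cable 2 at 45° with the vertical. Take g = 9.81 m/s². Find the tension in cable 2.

T_2 ≈ 810 N

Angles from the horizontal: cable 1 is 90° − 67.2° = 22.8°, cable 2 is 90° − 45° = 45°.
Weight W = 82.9 × 9.81 = 813.2 N acts straight down.
Horizontal: T_1 cos 22.8° = T_2 cos 45°  →  T_1 = 0.767 T_2.
Vertical: T_1 sin 22.8° + T_2 sin 45° = 813.2.
Substituting the horizontal relation into the vertical equation gives 1.004 T_2 = 813.2, so T_2 = 809.7 N.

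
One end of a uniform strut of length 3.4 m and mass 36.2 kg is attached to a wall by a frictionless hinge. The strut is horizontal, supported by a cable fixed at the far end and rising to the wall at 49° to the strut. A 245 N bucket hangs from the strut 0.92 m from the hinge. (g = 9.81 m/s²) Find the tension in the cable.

Take torques about the hinge: T sin 49° · 3.4 = 36.2×9.81×1.7 + 245×0.92 = 829.11 N·m.
So T = 829.11 / (0.7547 × 3.4) = 323.11 N.

T ≈ 323 N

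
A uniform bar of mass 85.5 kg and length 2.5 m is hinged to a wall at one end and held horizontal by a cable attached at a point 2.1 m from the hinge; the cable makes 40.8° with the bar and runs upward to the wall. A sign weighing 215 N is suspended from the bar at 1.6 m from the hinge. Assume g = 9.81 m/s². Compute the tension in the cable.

T ≈ 1010 N

Take torques about the hinge: T sin 40.8° · 2.1 = 85.5×9.81×1.25 + 215×1.6 = 1392.4 N·m.
So T = 1392.4 / (0.6534 × 2.1) = 1014.8 N.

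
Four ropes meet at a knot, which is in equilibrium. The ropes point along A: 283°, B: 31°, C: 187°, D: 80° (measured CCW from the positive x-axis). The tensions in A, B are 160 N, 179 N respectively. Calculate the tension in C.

Resolve: ΣF_x = 160 cos 283° + 179 cos 31° + T_C cos 187° + T_D cos 80° = 0.
        ΣF_y = 160 sin 283° + 179 sin 31° + T_C sin 187° + T_D sin 80° = 0.
The known terms sum to (189.4, -63.71) N, so -0.9925 T_C + 0.1736 T_D = -189.4 and -0.1219 T_C + 0.9848 T_D = 63.71.
Solving simultaneously: T_C = 206.6 N, T_D = 90.26 N.

T_C ≈ 207 N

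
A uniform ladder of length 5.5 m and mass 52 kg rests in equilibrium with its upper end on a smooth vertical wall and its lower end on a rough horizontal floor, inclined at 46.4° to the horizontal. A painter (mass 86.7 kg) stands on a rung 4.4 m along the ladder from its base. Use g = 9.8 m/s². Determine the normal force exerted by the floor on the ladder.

ΣF_y = 0: N_floor = 52×9.8 + 86.7×9.8 = 1359.3 N.

N_floor ≈ 1360 N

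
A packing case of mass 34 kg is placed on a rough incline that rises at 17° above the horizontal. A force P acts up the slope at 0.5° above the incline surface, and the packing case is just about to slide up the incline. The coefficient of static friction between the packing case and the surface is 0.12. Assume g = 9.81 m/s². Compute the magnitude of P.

P ≈ 136 N

On the verge of sliding up the incline, friction equals μN and acts down the slope.
Perpendicular: N + P sin 0.5° = W cos 17° = 319 N.
Along incline: P cos 0.5° = W sin 17° + μN  with W sin 17° = 97.52 N.
Solving the pair for P and N: P = 135.7 N, N = 317.8 N (and f = μN = 38.13 N).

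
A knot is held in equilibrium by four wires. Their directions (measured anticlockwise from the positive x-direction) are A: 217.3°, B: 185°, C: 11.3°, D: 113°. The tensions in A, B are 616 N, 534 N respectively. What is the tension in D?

T_D ≈ 216 N

Resolve: ΣF_x = 616 cos 217.3° + 534 cos 185° + T_C cos 11.3° + T_D cos 113° = 0.
        ΣF_y = 616 sin 217.3° + 534 sin 185° + T_C sin 11.3° + T_D sin 113° = 0.
The known terms sum to (-1022, -419.8) N, so 0.9806 T_C − 0.3907 T_D = 1022 and 0.1959 T_C + 0.9205 T_D = 419.8.
Solving simultaneously: T_C = 1128 N, T_D = 215.9 N.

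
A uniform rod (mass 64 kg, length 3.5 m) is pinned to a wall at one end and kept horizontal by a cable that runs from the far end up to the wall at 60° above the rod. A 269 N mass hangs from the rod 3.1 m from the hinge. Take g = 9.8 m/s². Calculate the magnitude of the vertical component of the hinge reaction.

|H_y| ≈ 344 N

Take torques about the hinge: T sin 60° · 3.5 = 64×9.8×1.75 + 269×3.1 = 1931.5 N·m.
So T = 1931.5 / (0.8660 × 3.5) = 637.23 N.
ΣF_y = 0: H_y = (64×9.8 + 269) − T sin 60° = 896.2 − 551.86 = 344.34 N.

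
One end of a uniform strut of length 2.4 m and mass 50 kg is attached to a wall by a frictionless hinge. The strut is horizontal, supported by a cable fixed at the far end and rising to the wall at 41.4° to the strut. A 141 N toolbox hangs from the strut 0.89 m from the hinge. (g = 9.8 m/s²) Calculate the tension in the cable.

Take torques about the hinge: T sin 41.4° · 2.4 = 50×9.8×1.2 + 141×0.89 = 713.49 N·m.
So T = 713.49 / (0.6613 × 2.4) = 449.54 N.

T ≈ 450 N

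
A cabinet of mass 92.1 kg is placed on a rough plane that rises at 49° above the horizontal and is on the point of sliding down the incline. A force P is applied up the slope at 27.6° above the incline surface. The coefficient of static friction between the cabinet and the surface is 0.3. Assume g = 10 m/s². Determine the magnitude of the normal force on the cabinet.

On the verge of sliding down the incline, friction equals μN and acts up the slope.
Perpendicular: N + P sin 27.6° = W cos 49° = 604.2 N.
Along incline: P cos 27.6° + μN = W sin 49° with W sin 49° = 695.1 N.
Solving the pair for P and N: P = 687.6 N, N = 285.6 N (and f = μN = 85.69 N).

N ≈ 286 N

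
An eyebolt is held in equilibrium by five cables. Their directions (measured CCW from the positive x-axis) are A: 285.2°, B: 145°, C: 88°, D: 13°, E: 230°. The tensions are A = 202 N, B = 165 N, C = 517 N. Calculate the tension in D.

Resolve: ΣF_x = 202 cos 285.2° + 165 cos 145° + 517 cos 88° + T_D cos 13° + T_E cos 230° = 0.
        ΣF_y = 202 sin 285.2° + 165 sin 145° + 517 sin 88° + T_D sin 13° + T_E sin 230° = 0.
The known terms sum to (-64.15, 416.4) N, so 0.9744 T_D − 0.6428 T_E = 64.15 and 0.2250 T_D − 0.7660 T_E = -416.4.
Solving simultaneously: T_D = 526.4 N, T_E = 698.1 N.

T_D ≈ 526 N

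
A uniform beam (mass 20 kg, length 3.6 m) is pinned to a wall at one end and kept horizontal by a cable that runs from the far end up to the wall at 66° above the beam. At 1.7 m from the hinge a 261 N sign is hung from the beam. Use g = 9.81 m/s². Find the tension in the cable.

T ≈ 242 N

Take torques about the hinge: T sin 66° · 3.6 = 20×9.81×1.8 + 261×1.7 = 796.86 N·m.
So T = 796.86 / (0.9135 × 3.6) = 242.3 N.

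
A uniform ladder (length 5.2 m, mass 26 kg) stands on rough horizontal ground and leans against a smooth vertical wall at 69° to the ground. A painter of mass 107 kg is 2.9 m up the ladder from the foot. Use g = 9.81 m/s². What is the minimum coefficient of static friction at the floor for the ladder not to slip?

μ_min ≈ 0.210

ΣF_y = 0: N_floor = 26×9.81 + 107×9.81 = 1304.7 N.
Torques about the foot: N_wall · 5.2 sin 69° = 26×9.81×2.6 cos 69° + 107×9.81×2.9 cos 69° → N_wall = 273.67 N.
ΣF_x = 0: f_floor = N_wall = 273.67 N.
μ_min = f_floor / N_floor = 273.67 / 1304.7 = 0.2097.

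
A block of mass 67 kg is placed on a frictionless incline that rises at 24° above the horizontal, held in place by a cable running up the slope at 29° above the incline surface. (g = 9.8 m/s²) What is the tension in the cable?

Take axes along and perpendicular to the incline. Weight components: W sin 24° = 267.1 N down-slope, W cos 24° = 599.8 N into the surface.
Along incline: T cos 29° = W sin 24° → T = 305.3 N.
Perpendicular: N = W cos 24° − T sin 29° = 451.8 N.

T ≈ 305 N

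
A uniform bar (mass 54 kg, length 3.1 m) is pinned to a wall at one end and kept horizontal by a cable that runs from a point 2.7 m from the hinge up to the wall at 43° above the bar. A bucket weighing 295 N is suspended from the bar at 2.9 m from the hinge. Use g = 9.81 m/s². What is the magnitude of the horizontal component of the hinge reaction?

H_x ≈ 666 N

Take torques about the hinge: T sin 43° · 2.7 = 54×9.81×1.55 + 295×2.9 = 1676.6 N·m.
So T = 1676.6 / (0.6820 × 2.7) = 910.5 N.
ΣF_x = 0: H_x = T cos 43° = 665.9 N.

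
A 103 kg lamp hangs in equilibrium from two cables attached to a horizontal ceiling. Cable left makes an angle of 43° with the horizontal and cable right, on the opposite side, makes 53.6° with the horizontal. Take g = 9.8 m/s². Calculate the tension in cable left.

Weight W = 103 × 9.8 = 1009 N acts straight down.
Horizontal: T_left cos 43° = T_right cos 53.6°  →  T_right = 1.232 T_left.
Vertical: T_left sin 43° + T_right sin 53.6° = 1009.
Substituting the horizontal relation into the vertical equation gives 1.674 T_left = 1009, so T_left = 603 N.

T_left ≈ 603 N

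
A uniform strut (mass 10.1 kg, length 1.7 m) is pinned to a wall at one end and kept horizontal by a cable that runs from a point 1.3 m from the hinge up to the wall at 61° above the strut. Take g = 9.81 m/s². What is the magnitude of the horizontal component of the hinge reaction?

Take torques about the hinge: T sin 61° · 1.3 = 10.1×9.81×0.85 = 84.219 N·m.
So T = 84.219 / (0.8746 × 1.3) = 74.071 N.
ΣF_x = 0: H_x = T cos 61° = 35.91 N.

H_x ≈ 35.9 N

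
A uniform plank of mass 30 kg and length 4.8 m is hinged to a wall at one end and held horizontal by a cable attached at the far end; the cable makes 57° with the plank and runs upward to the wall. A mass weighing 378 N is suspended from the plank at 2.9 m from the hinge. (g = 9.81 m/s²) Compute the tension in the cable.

Take torques about the hinge: T sin 57° · 4.8 = 30×9.81×2.4 + 378×2.9 = 1802.5 N·m.
So T = 1802.5 / (0.8387 × 4.8) = 447.76 N.

T ≈ 448 N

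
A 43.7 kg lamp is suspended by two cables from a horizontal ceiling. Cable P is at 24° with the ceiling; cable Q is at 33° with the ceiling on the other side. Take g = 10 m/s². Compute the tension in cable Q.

T_Q ≈ 476 N

Weight W = 43.7 × 10 = 437 N acts straight down.
Horizontal: T_P cos 24° = T_Q cos 33°  →  T_P = 0.918 T_Q.
Vertical: T_P sin 24° + T_Q sin 33° = 437.
Substituting the horizontal relation into the vertical equation gives 0.918 T_Q = 437, so T_Q = 476 N.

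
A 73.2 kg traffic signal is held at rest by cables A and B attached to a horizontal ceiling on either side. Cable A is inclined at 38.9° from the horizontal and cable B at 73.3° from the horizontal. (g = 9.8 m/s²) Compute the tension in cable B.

T_B ≈ 603 N

Weight W = 73.2 × 9.8 = 717.4 N acts straight down.
Horizontal: T_A cos 38.9° = T_B cos 73.3°  →  T_A = 0.3692 T_B.
Vertical: T_A sin 38.9° + T_B sin 73.3° = 717.4.
Substituting the horizontal relation into the vertical equation gives 1.19 T_B = 717.4, so T_B = 603 N.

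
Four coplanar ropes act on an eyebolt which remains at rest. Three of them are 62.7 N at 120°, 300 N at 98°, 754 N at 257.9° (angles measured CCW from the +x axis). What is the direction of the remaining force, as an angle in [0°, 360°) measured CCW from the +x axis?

Sum the known components: ΣF_x = -231.2 N, ΣF_y = -385.9 N.
For equilibrium the remaining force must supply (−ΣF_x, −ΣF_y) = (231.2, 385.9) N.
Magnitude = √((231.2)² + (385.9)²) = 449.8 N; direction = atan2(385.9, 231.2) = 59.1°.

θ ≈ 59.1°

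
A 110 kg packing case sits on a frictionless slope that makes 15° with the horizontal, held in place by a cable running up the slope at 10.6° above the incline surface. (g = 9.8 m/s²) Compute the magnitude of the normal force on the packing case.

N ≈ 989 N

Take axes along and perpendicular to the incline. Weight components: W sin 15° = 279 N down-slope, W cos 15° = 1041 N into the surface.
Along incline: T cos 10.6° = W sin 15° → T = 283.9 N.
Perpendicular: N = W cos 15° − T sin 10.6° = 989.1 N.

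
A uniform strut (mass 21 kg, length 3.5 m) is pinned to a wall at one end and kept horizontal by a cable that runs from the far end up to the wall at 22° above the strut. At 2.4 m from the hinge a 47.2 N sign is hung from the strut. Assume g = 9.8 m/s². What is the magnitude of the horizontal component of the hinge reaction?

H_x ≈ 335 N

Take torques about the hinge: T sin 22° · 3.5 = 21×9.8×1.75 + 47.2×2.4 = 473.43 N·m.
So T = 473.43 / (0.3746 × 3.5) = 361.09 N.
ΣF_x = 0: H_x = T cos 22° = 334.79 N.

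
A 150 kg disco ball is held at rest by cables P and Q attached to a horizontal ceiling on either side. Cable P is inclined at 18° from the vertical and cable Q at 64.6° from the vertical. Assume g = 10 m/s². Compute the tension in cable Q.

Angles from the horizontal: cable P is 90° − 18° = 72°, cable Q is 90° − 64.6° = 25.4°.
Weight W = 150 × 10 = 1500 N acts straight down.
Horizontal: T_P cos 72° = T_Q cos 25.4°  →  T_P = 2.923 T_Q.
Vertical: T_P sin 72° + T_Q sin 25.4° = 1500.
Substituting the horizontal relation into the vertical equation gives 3.209 T_Q = 1500, so T_Q = 467.4 N.

T_Q ≈ 467 N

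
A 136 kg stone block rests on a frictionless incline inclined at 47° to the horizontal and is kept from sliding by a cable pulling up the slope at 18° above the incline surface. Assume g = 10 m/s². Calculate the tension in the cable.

T ≈ 1050 N

Take axes along and perpendicular to the incline. Weight components: W sin 47° = 994.6 N down-slope, W cos 47° = 927.5 N into the surface.
Along incline: T cos 18° = W sin 47° → T = 1046 N.
Perpendicular: N = W cos 47° − T sin 18° = 604.3 N.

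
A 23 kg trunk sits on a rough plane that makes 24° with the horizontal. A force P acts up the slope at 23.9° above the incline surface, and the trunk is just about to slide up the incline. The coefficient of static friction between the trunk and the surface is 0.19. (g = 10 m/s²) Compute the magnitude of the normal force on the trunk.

N ≈ 156 N

On the verge of sliding up the incline, friction equals μN and acts down the slope.
Perpendicular: N + P sin 23.9° = W cos 24° = 210.1 N.
Along incline: P cos 23.9° = W sin 24° + μN  with W sin 24° = 93.55 N.
Solving the pair for P and N: P = 134.7 N, N = 155.6 N (and f = μN = 29.56 N).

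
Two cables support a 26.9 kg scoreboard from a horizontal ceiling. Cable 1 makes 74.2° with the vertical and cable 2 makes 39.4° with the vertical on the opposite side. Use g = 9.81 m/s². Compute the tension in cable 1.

T_1 ≈ 183 N

Angles from the horizontal: cable 1 is 90° − 74.2° = 15.8°, cable 2 is 90° − 39.4° = 50.6°.
Weight W = 26.9 × 9.81 = 263.9 N acts straight down.
Horizontal: T_1 cos 15.8° = T_2 cos 50.6°  →  T_2 = 1.516 T_1.
Vertical: T_1 sin 15.8° + T_2 sin 50.6° = 263.9.
Substituting the horizontal relation into the vertical equation gives 1.444 T_1 = 263.9, so T_1 = 182.8 N.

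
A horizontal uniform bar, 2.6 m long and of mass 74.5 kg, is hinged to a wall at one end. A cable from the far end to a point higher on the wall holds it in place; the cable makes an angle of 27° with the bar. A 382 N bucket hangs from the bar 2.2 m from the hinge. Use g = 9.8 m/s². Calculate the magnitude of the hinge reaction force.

|H| ≈ 1420 N

Take torques about the hinge: T sin 27° · 2.6 = 74.5×9.8×1.3 + 382×2.2 = 1789.5 N·m.
So T = 1789.5 / (0.4540 × 2.6) = 1516.1 N.
ΣF_x = 0: H_x = T cos 27° = 1350.8 N.
ΣF_y = 0: H_y = (74.5×9.8 + 382) − T sin 27° = 1112.1 − 688.28 = 423.82 N.
|H| = √(H_x² + H_y²) = √((1350.8)² + (423.82)²) = 1415.8 N.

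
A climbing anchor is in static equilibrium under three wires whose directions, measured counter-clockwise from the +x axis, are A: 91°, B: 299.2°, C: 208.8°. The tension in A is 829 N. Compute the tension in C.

T_C ≈ 392 N

Resolve: ΣF_x = 829 cos 91° + T_B cos 299.2° + T_C cos 208.8° = 0.
        ΣF_y = 829 sin 91° + T_B sin 299.2° + T_C sin 208.8° = 0.
The known terms sum to (-14.47, 828.9) N, so 0.4879 T_B − 0.8763 T_C = 14.47 and -0.8729 T_B − 0.4818 T_C = -828.9.
Solving simultaneously: T_B = 733.3 N, T_C = 391.8 N.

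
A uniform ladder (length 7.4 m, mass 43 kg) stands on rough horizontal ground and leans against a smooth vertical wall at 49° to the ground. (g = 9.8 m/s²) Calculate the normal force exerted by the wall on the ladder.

N_wall ≈ 183 N

Torques about the foot: N_wall · 7.4 sin 49° = 43×9.8×3.7 cos 49° → N_wall = 183.16 N.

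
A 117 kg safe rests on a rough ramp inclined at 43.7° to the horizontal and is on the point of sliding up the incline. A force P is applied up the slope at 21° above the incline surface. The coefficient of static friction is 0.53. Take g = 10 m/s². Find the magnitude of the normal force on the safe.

N ≈ 445 N

On the verge of sliding up the incline, friction equals μN and acts down the slope.
Perpendicular: N + P sin 21° = W cos 43.7° = 845.9 N.
Along incline: P cos 21° = W sin 43.7° + μN  with W sin 43.7° = 808.3 N.
Solving the pair for P and N: P = 1118 N, N = 445 N (and f = μN = 235.9 N).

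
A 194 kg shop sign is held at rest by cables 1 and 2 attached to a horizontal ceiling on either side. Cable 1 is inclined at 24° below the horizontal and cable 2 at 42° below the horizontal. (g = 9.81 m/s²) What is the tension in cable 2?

T_2 ≈ 1900 N

Weight W = 194 × 9.81 = 1903 N acts straight down.
Horizontal: T_1 cos 24° = T_2 cos 42°  →  T_1 = 0.8135 T_2.
Vertical: T_1 sin 24° + T_2 sin 42° = 1903.
Substituting the horizontal relation into the vertical equation gives 1 T_2 = 1903, so T_2 = 1903 N.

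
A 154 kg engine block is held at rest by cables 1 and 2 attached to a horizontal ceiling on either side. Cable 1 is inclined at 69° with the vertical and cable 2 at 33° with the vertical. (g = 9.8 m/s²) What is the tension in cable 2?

Angles from the horizontal: cable 1 is 90° − 69° = 21°, cable 2 is 90° − 33° = 57°.
Weight W = 154 × 9.8 = 1509 N acts straight down.
Horizontal: T_1 cos 21° = T_2 cos 57°  →  T_1 = 0.5834 T_2.
Vertical: T_1 sin 21° + T_2 sin 57° = 1509.
Substituting the horizontal relation into the vertical equation gives 1.048 T_2 = 1509, so T_2 = 1440 N.

T_2 ≈ 1440 N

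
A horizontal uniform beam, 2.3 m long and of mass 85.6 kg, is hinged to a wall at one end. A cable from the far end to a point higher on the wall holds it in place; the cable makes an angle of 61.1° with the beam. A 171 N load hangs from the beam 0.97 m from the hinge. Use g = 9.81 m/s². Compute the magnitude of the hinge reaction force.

|H| ≈ 586 N

Take torques about the hinge: T sin 61.1° · 2.3 = 85.6×9.81×1.15 + 171×0.97 = 1131.6 N·m.
So T = 1131.6 / (0.8755 × 2.3) = 561.97 N.
ΣF_x = 0: H_x = T cos 61.1° = 271.59 N.
ΣF_y = 0: H_y = (85.6×9.81 + 171) − T sin 61.1° = 1010.7 − 491.99 = 518.75 N.
|H| = √(H_x² + H_y²) = √((271.59)² + (518.75)²) = 585.55 N.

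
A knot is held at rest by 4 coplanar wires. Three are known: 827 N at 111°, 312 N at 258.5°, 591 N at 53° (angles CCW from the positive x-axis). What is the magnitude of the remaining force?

F ≈ 938 N

Sum the known components: ΣF_x = -2.9 N, ΣF_y = 938.3 N.
For equilibrium the remaining force must supply (−ΣF_x, −ΣF_y) = (2.9, -938.3) N.
Magnitude = √((2.9)² + (-938.3)²) = 938.3 N; direction = atan2(-938.3, 2.9) = 270.2°.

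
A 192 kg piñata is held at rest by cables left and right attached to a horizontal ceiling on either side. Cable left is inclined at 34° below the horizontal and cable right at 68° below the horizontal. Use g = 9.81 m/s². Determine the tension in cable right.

T_right ≈ 1600 N

Weight W = 192 × 9.81 = 1884 N acts straight down.
Horizontal: T_left cos 34° = T_right cos 68°  →  T_left = 0.4519 T_right.
Vertical: T_left sin 34° + T_right sin 68° = 1884.
Substituting the horizontal relation into the vertical equation gives 1.18 T_right = 1884, so T_right = 1596 N.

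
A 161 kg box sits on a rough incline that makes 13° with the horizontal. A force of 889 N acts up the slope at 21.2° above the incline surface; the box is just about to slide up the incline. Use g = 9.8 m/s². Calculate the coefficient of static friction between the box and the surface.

On the verge of sliding up the incline, friction is at its maximum μN and acts down the slope.
Perpendicular to incline: N = W cos 13° − P sin 21.2° = 1537 − 321.5 = 1216 N.
Along incline: P cos 21.2° − μN = W sin 13° → μ = −(W sin 13° − P cos 21.2°) / N = 0.3898.

μ ≈ 0.390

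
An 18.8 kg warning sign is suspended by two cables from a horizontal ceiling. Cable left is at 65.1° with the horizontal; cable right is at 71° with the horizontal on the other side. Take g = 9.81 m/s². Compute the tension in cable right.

Weight W = 18.8 × 9.81 = 184.4 N acts straight down.
Horizontal: T_left cos 65.1° = T_right cos 71°  →  T_left = 0.7733 T_right.
Vertical: T_left sin 65.1° + T_right sin 71° = 184.4.
Substituting the horizontal relation into the vertical equation gives 1.647 T_right = 184.4, so T_right = 112 N.

T_right ≈ 112 N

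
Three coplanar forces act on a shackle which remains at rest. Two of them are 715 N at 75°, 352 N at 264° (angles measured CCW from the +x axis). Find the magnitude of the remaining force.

F ≈ 371 N

Sum the known components: ΣF_x = 148.3 N, ΣF_y = 340.6 N.
For equilibrium the remaining force must supply (−ΣF_x, −ΣF_y) = (-148.3, -340.6) N.
Magnitude = √((-148.3)² + (-340.6)²) = 371.4 N; direction = atan2(-340.6, -148.3) = 246.5°.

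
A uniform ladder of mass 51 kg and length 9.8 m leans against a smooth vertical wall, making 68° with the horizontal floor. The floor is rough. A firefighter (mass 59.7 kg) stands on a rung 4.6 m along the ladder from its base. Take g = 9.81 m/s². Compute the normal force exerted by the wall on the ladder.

N_wall ≈ 212 N

Torques about the foot: N_wall · 9.8 sin 68° = 51×9.81×4.9 cos 68° + 59.7×9.81×4.6 cos 68° → N_wall = 212.14 N.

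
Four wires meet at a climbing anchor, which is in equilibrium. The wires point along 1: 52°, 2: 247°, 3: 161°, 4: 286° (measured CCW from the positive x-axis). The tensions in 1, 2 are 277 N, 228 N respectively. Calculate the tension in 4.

Resolve: ΣF_x = 277 cos 52° + 228 cos 247° + T_3 cos 161° + T_4 cos 286° = 0.
        ΣF_y = 277 sin 52° + 228 sin 247° + T_3 sin 161° + T_4 sin 286° = 0.
The known terms sum to (81.45, 8.404) N, so -0.9455 T_3 + 0.2756 T_4 = -81.45 and 0.3256 T_3 − 0.9613 T_4 = -8.404.
Solving simultaneously: T_3 = 98.41 N, T_4 = 42.07 N.

T_4 ≈ 42.1 N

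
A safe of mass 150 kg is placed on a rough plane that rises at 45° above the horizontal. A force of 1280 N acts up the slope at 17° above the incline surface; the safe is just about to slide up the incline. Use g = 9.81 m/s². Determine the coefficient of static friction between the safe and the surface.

μ ≈ 0.276

On the verge of sliding up the incline, friction is at its maximum μN and acts down the slope.
Perpendicular to incline: N = W cos 45° − P sin 17° = 1041 − 374.2 = 666.3 N.
Along incline: P cos 17° − μN = W sin 45° → μ = −(W sin 45° − P cos 17°) / N = 0.2755.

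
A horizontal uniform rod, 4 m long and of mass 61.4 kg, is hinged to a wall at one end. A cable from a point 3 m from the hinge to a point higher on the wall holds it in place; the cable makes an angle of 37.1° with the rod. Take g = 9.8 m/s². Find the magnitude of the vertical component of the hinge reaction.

|H_y| ≈ 201 N

Take torques about the hinge: T sin 37.1° · 3 = 61.4×9.8×2 = 1203.4 N·m.
So T = 1203.4 / (0.6032 × 3) = 665.02 N.
ΣF_y = 0: H_y = (61.4×9.8) − T sin 37.1° = 601.72 − 401.15 = 200.57 N.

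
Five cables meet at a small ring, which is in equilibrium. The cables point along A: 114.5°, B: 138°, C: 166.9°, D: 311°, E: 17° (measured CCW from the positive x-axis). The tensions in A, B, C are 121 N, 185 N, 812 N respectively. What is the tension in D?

T_D ≈ 751 N

Resolve: ΣF_x = 121 cos 114.5° + 185 cos 138° + 812 cos 166.9° + T_D cos 311° + T_E cos 17° = 0.
        ΣF_y = 121 sin 114.5° + 185 sin 138° + 812 sin 166.9° + T_D sin 311° + T_E sin 17° = 0.
The known terms sum to (-978.5, 417.9) N, so 0.6561 T_D + 0.9563 T_E = 978.5 and -0.7547 T_D + 0.2924 T_E = -417.9.
Solving simultaneously: T_D = 750.7 N, T_E = 508.3 N.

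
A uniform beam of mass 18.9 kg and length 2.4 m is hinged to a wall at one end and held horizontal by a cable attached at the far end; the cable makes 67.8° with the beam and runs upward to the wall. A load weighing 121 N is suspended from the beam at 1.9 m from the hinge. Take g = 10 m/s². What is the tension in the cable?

T ≈ 206 N

Take torques about the hinge: T sin 67.8° · 2.4 = 18.9×10×1.2 + 121×1.9 = 456.7 N·m.
So T = 456.7 / (0.9259 × 2.4) = 205.53 N.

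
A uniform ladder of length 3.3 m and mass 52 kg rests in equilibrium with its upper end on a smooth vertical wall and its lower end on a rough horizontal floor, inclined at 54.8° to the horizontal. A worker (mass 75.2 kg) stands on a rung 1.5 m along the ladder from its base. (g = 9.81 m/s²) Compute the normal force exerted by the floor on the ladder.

ΣF_y = 0: N_floor = 52×9.81 + 75.2×9.81 = 1247.8 N.

N_floor ≈ 1250 N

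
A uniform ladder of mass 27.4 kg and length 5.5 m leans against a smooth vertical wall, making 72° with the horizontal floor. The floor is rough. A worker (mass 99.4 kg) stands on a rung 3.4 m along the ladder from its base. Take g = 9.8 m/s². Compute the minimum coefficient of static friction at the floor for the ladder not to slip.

μ_min ≈ 0.193

ΣF_y = 0: N_floor = 27.4×9.8 + 99.4×9.8 = 1242.6 N.
Torques about the foot: N_wall · 5.5 sin 72° = 27.4×9.8×2.75 cos 72° + 99.4×9.8×3.4 cos 72° → N_wall = 239.28 N.
ΣF_x = 0: f_floor = N_wall = 239.28 N.
μ_min = f_floor / N_floor = 239.28 / 1242.6 = 0.1926.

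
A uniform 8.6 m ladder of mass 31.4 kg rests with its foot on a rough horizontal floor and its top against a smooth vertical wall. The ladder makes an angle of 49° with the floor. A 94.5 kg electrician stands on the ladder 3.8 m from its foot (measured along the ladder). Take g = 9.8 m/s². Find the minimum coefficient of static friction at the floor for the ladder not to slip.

μ_min ≈ 0.397

ΣF_y = 0: N_floor = 31.4×9.8 + 94.5×9.8 = 1233.8 N.
Torques about the foot: N_wall · 8.6 sin 49° = 31.4×9.8×4.3 cos 49° + 94.5×9.8×3.8 cos 49° → N_wall = 489.47 N.
ΣF_x = 0: f_floor = N_wall = 489.47 N.
μ_min = f_floor / N_floor = 489.47 / 1233.8 = 0.3967.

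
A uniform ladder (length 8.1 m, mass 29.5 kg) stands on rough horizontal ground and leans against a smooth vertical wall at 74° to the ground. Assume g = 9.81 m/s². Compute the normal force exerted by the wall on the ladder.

Torques about the foot: N_wall · 8.1 sin 74° = 29.5×9.81×4.05 cos 74° → N_wall = 41.491 N.

N_wall ≈ 41.5 N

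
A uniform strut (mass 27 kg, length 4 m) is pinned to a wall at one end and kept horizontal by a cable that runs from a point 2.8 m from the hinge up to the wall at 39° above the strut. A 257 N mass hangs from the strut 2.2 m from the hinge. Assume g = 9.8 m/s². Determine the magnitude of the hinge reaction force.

|H| ≈ 500 N

Take torques about the hinge: T sin 39° · 2.8 = 27×9.8×2 + 257×2.2 = 1094.6 N·m.
So T = 1094.6 / (0.6293 × 2.8) = 621.19 N.
ΣF_x = 0: H_x = T cos 39° = 482.76 N.
ΣF_y = 0: H_y = (27×9.8 + 257) − T sin 39° = 521.6 − 390.93 = 130.67 N.
|H| = √(H_x² + H_y²) = √((482.76)² + (130.67)²) = 500.13 N.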